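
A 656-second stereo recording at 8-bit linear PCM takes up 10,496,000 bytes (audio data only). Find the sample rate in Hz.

Bytes = sample_rate × seconds × bytes_per_sample × channels.
sample_rate = 10,496,000 / (656 × 1 × 2) = 10,496,000 / 1,312 = 8,000 Hz.

8,000 Hz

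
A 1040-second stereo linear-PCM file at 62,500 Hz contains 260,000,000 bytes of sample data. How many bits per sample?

Bytes per sample = 260,000,000 / (62,500 × 1,040 × 2) = 260,000,000 / 130,000,000 = 2.
Bit depth = 2 × 8 = 16 bits.

16 bits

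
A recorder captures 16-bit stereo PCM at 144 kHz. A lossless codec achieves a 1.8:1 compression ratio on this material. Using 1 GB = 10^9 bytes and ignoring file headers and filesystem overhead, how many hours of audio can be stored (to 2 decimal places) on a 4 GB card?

3.47 hours

Uncompressed byte rate = 144,000 × 2 × 2 = 576,000 bytes/s.
After 1.8:1 compression, effective rate ≈ 320000 bytes/s.
Capacity = 4 × 1,000,000,000 = 4,000,000,000 bytes.
4,000,000,000 / effective rate ≈ 12500 s → 3.47 hours.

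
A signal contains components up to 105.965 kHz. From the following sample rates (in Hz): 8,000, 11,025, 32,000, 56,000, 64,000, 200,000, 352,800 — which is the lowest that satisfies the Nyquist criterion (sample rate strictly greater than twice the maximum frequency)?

352,800 Hz

Need sample rate > 2 × 105,965 = 211,930 Hz.
Lowest listed rate above 211,930 Hz is 352,800 Hz.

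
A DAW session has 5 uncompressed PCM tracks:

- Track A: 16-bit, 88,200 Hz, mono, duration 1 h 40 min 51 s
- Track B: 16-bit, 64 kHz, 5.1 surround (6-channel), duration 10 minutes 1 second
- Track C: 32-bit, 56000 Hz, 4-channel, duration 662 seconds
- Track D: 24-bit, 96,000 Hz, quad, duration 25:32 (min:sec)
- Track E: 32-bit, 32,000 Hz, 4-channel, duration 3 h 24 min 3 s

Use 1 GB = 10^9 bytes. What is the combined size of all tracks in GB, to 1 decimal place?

10.2 GB

Track A: 1 h 40 min 51 s = 6,051 s; 88,200 × 6,051 × 2 × 1 = 1,067,396,400 bytes.
Track B: 10 minutes 1 second = 601 s; 64,000 × 601 × 2 × 6 = 461,568,000 bytes.
Track C: 56,000 × 662 × 4 × 4 = 593,152,000 bytes.
Track D: 25:32 (min:sec) = 1,532 s; 96,000 × 1,532 × 3 × 4 = 1,764,864,000 bytes.
Track E: 3 h 24 min 3 s = 12,243 s; 32,000 × 12,243 × 4 × 4 = 6,268,416,000 bytes.
Total = 10,155,396,400 bytes = 10.2 GB.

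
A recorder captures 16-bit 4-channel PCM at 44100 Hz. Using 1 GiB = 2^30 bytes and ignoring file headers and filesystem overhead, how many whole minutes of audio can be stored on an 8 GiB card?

Uncompressed byte rate = 44,100 × 2 × 4 = 352,800 bytes/s.
Capacity = 8 × 1,073,741,824 = 8,589,934,592 bytes.
8,589,934,592 / 352,800 ≈ 24347.89 s → 405 minutes.

405 minutes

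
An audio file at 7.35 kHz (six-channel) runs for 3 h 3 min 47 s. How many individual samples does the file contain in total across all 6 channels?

3 h 3 min 47 s = 11,027 s.
7,350 × 11,027 s × 6 ch = 486,290,700 samples.

486,290,700 samples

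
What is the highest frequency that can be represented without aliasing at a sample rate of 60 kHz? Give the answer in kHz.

Nyquist frequency = sample rate / 2 = 60,000 / 2 = 30 kHz.

30 kHz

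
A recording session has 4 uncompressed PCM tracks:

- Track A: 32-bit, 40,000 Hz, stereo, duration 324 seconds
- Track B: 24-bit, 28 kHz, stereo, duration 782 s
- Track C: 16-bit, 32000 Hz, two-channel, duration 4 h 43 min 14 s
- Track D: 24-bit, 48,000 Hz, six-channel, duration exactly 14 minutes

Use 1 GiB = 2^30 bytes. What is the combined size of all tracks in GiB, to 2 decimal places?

Track A: 40,000 × 324 × 4 × 2 = 103,680,000 bytes.
Track B: 28,000 × 782 × 3 × 2 = 131,376,000 bytes.
Track C: 4 h 43 min 14 s = 16,994 s; 32,000 × 16,994 × 2 × 2 = 2,175,232,000 bytes.
Track D: exactly 14 minutes = 840 s; 48,000 × 840 × 3 × 6 = 725,760,000 bytes.
Total = 3,136,048,000 bytes = 2.92 GiB.

2.92 GiB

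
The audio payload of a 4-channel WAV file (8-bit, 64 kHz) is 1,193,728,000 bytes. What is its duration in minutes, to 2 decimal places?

Byte rate = 64,000 × 1 × 4 = 256,000 bytes/s.
Duration = 1,193,728,000 / 256,000 = 4,663 s.
4,663 s / 60 = 77.72 minutes.

77.72 minutes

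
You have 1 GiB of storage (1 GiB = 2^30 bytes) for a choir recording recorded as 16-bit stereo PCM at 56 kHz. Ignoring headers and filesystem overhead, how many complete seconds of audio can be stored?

Uncompressed byte rate = 56,000 × 2 × 2 = 224,000 bytes/s.
Capacity = 1 × 1,073,741,824 = 1,073,741,824 bytes.
1,073,741,824 / 224,000 ≈ 4793.49 s → 4,793 seconds.

4,793 seconds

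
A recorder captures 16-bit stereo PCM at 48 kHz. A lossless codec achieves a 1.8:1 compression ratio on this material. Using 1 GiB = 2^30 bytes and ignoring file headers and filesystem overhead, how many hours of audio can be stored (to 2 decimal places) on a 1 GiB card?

Uncompressed byte rate = 48,000 × 2 × 2 = 192,000 bytes/s.
After 1.8:1 compression, effective rate ≈ 106666.67 bytes/s.
Capacity = 1 × 1,073,741,824 = 1,073,741,824 bytes.
1,073,741,824 / effective rate ≈ 10066.33 s → 2.80 hours.

2.80 hours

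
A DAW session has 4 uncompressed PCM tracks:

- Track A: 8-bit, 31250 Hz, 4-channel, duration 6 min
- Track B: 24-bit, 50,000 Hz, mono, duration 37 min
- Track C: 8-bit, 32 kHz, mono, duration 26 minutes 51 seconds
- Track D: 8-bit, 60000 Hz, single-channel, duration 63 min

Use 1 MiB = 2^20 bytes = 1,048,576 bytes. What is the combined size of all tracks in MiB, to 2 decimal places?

Track A: 6 min = 360 s; 31,250 × 360 × 1 × 4 = 45,000,000 bytes.
Track B: 37 min = 2,220 s; 50,000 × 2,220 × 3 × 1 = 333,000,000 bytes.
Track C: 26 minutes 51 seconds = 1,611 s; 32,000 × 1,611 × 1 × 1 = 51,552,000 bytes.
Track D: 63 min = 3,780 s; 60,000 × 3,780 × 1 × 1 = 226,800,000 bytes.
Total = 656,352,000 bytes = 625.95 MiB.

625.95 MiB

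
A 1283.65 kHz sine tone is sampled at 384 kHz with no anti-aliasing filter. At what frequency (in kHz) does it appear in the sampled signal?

131.65 kHz

Nyquist = 384,000/2 = 192,000 Hz; 1,283,650 Hz exceeds it.
Alias = |1,283,650 − 3×384,000| = |1,283,650 − 1,152,000| = 131,650 Hz = 131.65 kHz.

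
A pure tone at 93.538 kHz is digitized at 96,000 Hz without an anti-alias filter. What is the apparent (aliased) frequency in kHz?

2.462 kHz

Nyquist = 96,000/2 = 48,000 Hz; 93,538 Hz exceeds it.
Alias = |93,538 − 1×96,000| = |93,538 − 96,000| = 2,462 Hz = 2.462 kHz.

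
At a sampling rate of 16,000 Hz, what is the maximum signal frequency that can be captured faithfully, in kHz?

Nyquist frequency = sample rate / 2 = 16,000 / 2 = 8 kHz.

8 kHz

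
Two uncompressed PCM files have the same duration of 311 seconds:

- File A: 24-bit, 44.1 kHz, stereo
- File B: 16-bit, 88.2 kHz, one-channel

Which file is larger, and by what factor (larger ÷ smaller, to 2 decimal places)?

File A: 44,100 × 3 × 2 = 264,600 bytes/s.
File B: 88,200 × 2 × 1 = 176,400 bytes/s.
File A is larger; ratio = 82,290,600 / 54,860,400 = 1.50.

File A, by a factor of 1.50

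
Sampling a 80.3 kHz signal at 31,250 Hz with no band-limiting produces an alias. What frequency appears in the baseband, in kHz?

Nyquist = 31,250/2 = 15,625 Hz; 80,300 Hz exceeds it.
Alias = |80,300 − 3×31,250| = |80,300 − 93,750| = 13,450 Hz = 13.45 kHz.

13.45 kHz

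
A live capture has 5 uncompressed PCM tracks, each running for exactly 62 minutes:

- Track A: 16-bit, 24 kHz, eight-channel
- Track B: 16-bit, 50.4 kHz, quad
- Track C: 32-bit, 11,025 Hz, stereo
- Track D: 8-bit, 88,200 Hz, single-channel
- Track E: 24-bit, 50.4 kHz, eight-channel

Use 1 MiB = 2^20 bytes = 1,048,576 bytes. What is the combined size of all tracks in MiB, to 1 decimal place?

7709.8 MiB

exactly 62 minutes = 3,720 s.
Track A: 24,000 × 3,720 × 2 × 8 = 1,428,480,000 bytes.
Track B: 50,400 × 3,720 × 2 × 4 = 1,499,904,000 bytes.
Track C: 11,025 × 3,720 × 4 × 2 = 328,104,000 bytes.
Track D: 88,200 × 3,720 × 1 × 1 = 328,104,000 bytes.
Track E: 50,400 × 3,720 × 3 × 8 = 4,499,712,000 bytes.
Total = 8,084,304,000 bytes = 7709.8 MiB.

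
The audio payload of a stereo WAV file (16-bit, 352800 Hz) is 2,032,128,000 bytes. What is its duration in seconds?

Byte rate = 352,800 × 2 × 2 = 1,411,200 bytes/s.
Duration = 2,032,128,000 / 1,411,200 = 1,440 s.

1,440 seconds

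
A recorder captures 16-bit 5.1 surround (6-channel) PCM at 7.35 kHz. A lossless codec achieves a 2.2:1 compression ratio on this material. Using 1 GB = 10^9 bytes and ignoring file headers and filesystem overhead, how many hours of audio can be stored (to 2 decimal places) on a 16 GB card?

110.86 hours

Uncompressed byte rate = 7,350 × 2 × 6 = 88,200 bytes/s.
After 2.2:1 compression, effective rate ≈ 40090.91 bytes/s.
Capacity = 16 × 1,000,000,000 = 16,000,000,000 bytes.
16,000,000,000 / effective rate ≈ 399092.97 s → 110.86 hours.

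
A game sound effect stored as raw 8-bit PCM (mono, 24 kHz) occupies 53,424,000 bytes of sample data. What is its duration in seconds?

2,226 seconds

Byte rate = 24,000 × 1 × 1 = 24,000 bytes/s.
Duration = 53,424,000 / 24,000 = 2,226 s.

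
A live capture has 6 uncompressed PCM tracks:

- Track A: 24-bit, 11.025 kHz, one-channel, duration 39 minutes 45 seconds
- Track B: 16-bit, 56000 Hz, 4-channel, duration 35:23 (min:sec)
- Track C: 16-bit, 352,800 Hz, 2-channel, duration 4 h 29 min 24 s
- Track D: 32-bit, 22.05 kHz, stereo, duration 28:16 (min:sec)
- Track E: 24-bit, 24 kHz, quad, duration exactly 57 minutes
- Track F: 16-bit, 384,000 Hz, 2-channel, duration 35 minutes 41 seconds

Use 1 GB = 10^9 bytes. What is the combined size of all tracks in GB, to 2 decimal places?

Track A: 39 minutes 45 seconds = 2,385 s; 11,025 × 2,385 × 3 × 1 = 78,883,875 bytes.
Track B: 35:23 (min:sec) = 2,123 s; 56,000 × 2,123 × 2 × 4 = 951,104,000 bytes.
Track C: 4 h 29 min 24 s = 16,164 s; 352,800 × 16,164 × 2 × 2 = 22,810,636,800 bytes.
Track D: 28:16 (min:sec) = 1,696 s; 22,050 × 1,696 × 4 × 2 = 299,174,400 bytes.
Track E: exactly 57 minutes = 3,420 s; 24,000 × 3,420 × 3 × 4 = 984,960,000 bytes.
Track F: 35 minutes 41 seconds = 2,141 s; 384,000 × 2,141 × 2 × 2 = 3,288,576,000 bytes.
Total = 28,413,335,075 bytes = 28.41 GB.

28.41 GB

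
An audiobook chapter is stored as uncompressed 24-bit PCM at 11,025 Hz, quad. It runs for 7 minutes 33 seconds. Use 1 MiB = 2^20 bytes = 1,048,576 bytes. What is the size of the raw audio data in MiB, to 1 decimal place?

Duration = 7 minutes 33 seconds = 453 s.
Bytes = 11,025 samples/s × 453 s × 3 bytes/sample × 4 ch = 59,931,900 bytes.
59,931,900 / 1,048,576 = 57.2 MiB.

57.2 MiB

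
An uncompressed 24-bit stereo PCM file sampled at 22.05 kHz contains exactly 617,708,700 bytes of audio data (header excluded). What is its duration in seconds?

Byte rate = 22,050 × 3 × 2 = 132,300 bytes/s.
Duration = 617,708,700 / 132,300 = 4,669 s.

4,669 seconds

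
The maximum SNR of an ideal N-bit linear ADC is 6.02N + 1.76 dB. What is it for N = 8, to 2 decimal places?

49.92 dB

6.02 × 8 + 1.76 = 49.92 dB.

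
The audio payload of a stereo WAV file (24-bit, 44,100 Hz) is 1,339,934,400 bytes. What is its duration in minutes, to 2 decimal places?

84.40 minutes

Byte rate = 44,100 × 3 × 2 = 264,600 bytes/s.
Duration = 1,339,934,400 / 264,600 = 5,064 s.
5,064 s / 60 = 84.40 minutes.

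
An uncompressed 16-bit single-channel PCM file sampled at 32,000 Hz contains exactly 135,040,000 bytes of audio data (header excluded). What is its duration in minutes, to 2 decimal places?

35.17 minutes

Byte rate = 32,000 × 2 × 1 = 64,000 bytes/s.
Duration = 135,040,000 / 64,000 = 2,110 s.
2,110 s / 60 = 35.17 minutes.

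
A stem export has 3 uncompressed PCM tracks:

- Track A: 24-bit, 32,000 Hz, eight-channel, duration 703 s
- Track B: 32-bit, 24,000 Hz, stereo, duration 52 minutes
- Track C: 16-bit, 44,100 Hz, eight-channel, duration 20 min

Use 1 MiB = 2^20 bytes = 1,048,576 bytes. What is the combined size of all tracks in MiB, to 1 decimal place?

Track A: 32,000 × 703 × 3 × 8 = 539,904,000 bytes.
Track B: 52 minutes = 3,120 s; 24,000 × 3,120 × 4 × 2 = 599,040,000 bytes.
Track C: 20 min = 1,200 s; 44,100 × 1,200 × 2 × 8 = 846,720,000 bytes.
Total = 1,985,664,000 bytes = 1893.7 MiB.

1893.7 MiB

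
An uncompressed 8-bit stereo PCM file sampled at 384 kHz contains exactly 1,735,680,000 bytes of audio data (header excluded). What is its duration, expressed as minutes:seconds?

Byte rate = 384,000 × 1 × 2 = 768,000 bytes/s.
Duration = 1,735,680,000 / 768,000 = 2,260 s.
2,260 s = 37:40.

37:40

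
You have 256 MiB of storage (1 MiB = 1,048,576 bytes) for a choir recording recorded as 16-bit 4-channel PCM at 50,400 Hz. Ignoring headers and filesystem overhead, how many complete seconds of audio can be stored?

665 seconds

Uncompressed byte rate = 50,400 × 2 × 4 = 403,200 bytes/s.
Capacity = 256 × 1,048,576 = 268,435,456 bytes.
268,435,456 / 403,200 ≈ 665.76 s → 665 seconds.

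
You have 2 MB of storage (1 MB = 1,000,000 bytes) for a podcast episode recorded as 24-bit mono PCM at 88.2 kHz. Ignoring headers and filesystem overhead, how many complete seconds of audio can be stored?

7 seconds

Uncompressed byte rate = 88,200 × 3 × 1 = 264,600 bytes/s.
Capacity = 2 × 1,000,000 = 2,000,000 bytes.
2,000,000 / 264,600 ≈ 7.56 s → 7 seconds.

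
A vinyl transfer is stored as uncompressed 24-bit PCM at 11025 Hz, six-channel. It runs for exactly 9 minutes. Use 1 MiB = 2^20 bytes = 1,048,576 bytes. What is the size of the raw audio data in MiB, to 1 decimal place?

102.2 MiB

Duration = exactly 9 minutes = 540 s.
Bytes = 11,025 samples/s × 540 s × 3 bytes/sample × 6 ch = 107,163,000 bytes.
107,163,000 / 1,048,576 = 102.2 MiB.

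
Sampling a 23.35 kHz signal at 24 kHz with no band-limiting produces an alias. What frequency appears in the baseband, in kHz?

0.65 kHz

Nyquist = 24,000/2 = 12,000 Hz; 23,350 Hz exceeds it.
Alias = |23,350 − 1×24,000| = |23,350 − 24,000| = 650 Hz = 0.65 kHz.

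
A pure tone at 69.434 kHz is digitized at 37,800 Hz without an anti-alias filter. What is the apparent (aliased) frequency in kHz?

Nyquist = 37,800/2 = 18,900 Hz; 69,434 Hz exceeds it.
Alias = |69,434 − 2×37,800| = |69,434 − 75,600| = 6,166 Hz = 6.166 kHz.

6.166 kHz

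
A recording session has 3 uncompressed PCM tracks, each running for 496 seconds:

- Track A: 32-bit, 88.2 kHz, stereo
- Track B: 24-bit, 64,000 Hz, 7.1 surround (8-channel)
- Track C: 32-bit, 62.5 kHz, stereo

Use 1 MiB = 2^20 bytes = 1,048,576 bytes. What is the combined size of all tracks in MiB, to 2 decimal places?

1296.84 MiB

Track A: 88,200 × 496 × 4 × 2 = 349,977,600 bytes.
Track B: 64,000 × 496 × 3 × 8 = 761,856,000 bytes.
Track C: 62,500 × 496 × 4 × 2 = 248,000,000 bytes.
Total = 1,359,833,600 bytes = 1296.84 MiB.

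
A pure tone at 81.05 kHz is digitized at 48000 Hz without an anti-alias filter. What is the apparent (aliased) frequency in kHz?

Nyquist = 48,000/2 = 24,000 Hz; 81,050 Hz exceeds it.
Alias = |81,050 − 2×48,000| = |81,050 − 96,000| = 14,950 Hz = 14.95 kHz.

14.95 kHz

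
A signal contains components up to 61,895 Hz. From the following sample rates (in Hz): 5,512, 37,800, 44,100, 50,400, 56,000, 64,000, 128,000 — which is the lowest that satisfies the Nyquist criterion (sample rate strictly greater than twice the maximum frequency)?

128,000 Hz

Need sample rate > 2 × 61,895 = 123,790 Hz.
Lowest listed rate above 123,790 Hz is 128,000 Hz.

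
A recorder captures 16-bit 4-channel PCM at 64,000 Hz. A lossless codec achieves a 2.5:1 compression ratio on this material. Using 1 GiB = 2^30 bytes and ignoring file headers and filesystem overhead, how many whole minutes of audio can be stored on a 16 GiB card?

1,398 minutes

Uncompressed byte rate = 64,000 × 2 × 4 = 512,000 bytes/s.
After 2.5:1 compression, effective rate ≈ 204800 bytes/s.
Capacity = 16 × 1,073,741,824 = 17,179,869,184 bytes.
17,179,869,184 / effective rate ≈ 83886.08 s → 1,398 minutes.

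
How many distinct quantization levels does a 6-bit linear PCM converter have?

2^6 = 64.

64 levels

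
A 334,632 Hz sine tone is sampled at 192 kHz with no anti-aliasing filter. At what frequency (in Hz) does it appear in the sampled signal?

49,368 Hz

Nyquist = 192,000/2 = 96,000 Hz; 334,632 Hz exceeds it.
Alias = |334,632 − 2×192,000| = |334,632 − 384,000| = 49,368 Hz.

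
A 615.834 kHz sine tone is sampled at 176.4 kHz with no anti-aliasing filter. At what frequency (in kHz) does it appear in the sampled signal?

86.634 kHz

Nyquist = 176,400/2 = 88,200 Hz; 615,834 Hz exceeds it.
Alias = |615,834 − 3×176,400| = |615,834 − 529,200| = 86,634 Hz = 86.634 kHz.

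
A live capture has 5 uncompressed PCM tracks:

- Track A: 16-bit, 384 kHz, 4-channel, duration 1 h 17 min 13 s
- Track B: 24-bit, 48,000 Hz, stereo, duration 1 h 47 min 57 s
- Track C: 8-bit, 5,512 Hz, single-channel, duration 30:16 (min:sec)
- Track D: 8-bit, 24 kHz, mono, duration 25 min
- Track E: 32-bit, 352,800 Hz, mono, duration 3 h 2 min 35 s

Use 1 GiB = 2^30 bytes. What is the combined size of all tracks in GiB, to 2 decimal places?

29.43 GiB

Track A: 1 h 17 min 13 s = 4,633 s; 384,000 × 4,633 × 2 × 4 = 14,232,576,000 bytes.
Track B: 1 h 47 min 57 s = 6,477 s; 48,000 × 6,477 × 3 × 2 = 1,865,376,000 bytes.
Track C: 30:16 (min:sec) = 1,816 s; 5,512 × 1,816 × 1 × 1 = 10,009,792 bytes.
Track D: 25 min = 1,500 s; 24,000 × 1,500 × 1 × 1 = 36,000,000 bytes.
Track E: 3 h 2 min 35 s = 10,955 s; 352,800 × 10,955 × 4 × 1 = 15,459,696,000 bytes.
Total = 31,603,657,792 bytes = 29.43 GiB.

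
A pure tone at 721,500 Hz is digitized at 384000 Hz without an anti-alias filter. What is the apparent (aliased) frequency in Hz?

46,500 Hz

Nyquist = 384,000/2 = 192,000 Hz; 721,500 Hz exceeds it.
Alias = |721,500 − 2×384,000| = |721,500 − 768,000| = 46,500 Hz.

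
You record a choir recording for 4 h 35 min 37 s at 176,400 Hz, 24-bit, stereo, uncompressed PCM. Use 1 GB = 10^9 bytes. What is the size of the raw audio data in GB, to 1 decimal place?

Duration = 4 h 35 min 37 s = 16,537 s.
Bytes = 176,400 samples/s × 16,537 s × 3 bytes/sample × 2 ch = 17,502,760,800 bytes.
17,502,760,800 / 1,000,000,000 = 17.5 GB.

17.5 GB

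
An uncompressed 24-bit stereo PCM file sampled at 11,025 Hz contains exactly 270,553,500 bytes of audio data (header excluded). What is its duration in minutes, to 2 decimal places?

68.17 minutes

Byte rate = 11,025 × 3 × 2 = 66,150 bytes/s.
Duration = 270,553,500 / 66,150 = 4,090 s.
4,090 s / 60 = 68.17 minutes.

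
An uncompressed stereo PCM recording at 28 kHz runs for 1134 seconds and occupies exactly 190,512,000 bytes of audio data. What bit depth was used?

24 bits

Bytes per sample = 190,512,000 / (28,000 × 1,134 × 2) = 190,512,000 / 63,504,000 = 3.
Bit depth = 3 × 8 = 24 bits.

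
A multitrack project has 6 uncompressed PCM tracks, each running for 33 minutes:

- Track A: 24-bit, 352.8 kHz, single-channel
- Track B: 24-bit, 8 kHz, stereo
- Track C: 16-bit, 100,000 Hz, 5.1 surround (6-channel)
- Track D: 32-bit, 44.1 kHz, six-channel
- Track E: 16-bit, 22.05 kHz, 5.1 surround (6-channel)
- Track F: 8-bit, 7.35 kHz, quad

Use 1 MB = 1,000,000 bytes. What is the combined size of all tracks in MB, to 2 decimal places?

33 minutes = 1,980 s.
Track A: 352,800 × 1,980 × 3 × 1 = 2,095,632,000 bytes.
Track B: 8,000 × 1,980 × 3 × 2 = 95,040,000 bytes.
Track C: 100,000 × 1,980 × 2 × 6 = 2,376,000,000 bytes.
Track D: 44,100 × 1,980 × 4 × 6 = 2,095,632,000 bytes.
Track E: 22,050 × 1,980 × 2 × 6 = 523,908,000 bytes.
Track F: 7,350 × 1,980 × 1 × 4 = 58,212,000 bytes.
Total = 7,244,424,000 bytes = 7244.42 MB.

7244.42 MB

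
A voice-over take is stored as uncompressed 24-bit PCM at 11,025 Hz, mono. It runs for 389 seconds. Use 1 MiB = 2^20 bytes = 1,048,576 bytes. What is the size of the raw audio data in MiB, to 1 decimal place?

Bytes = 11,025 samples/s × 389 s × 3 bytes/sample × 1 ch = 12,866,175 bytes.
12,866,175 / 1,048,576 = 12.3 MiB.

12.3 MiB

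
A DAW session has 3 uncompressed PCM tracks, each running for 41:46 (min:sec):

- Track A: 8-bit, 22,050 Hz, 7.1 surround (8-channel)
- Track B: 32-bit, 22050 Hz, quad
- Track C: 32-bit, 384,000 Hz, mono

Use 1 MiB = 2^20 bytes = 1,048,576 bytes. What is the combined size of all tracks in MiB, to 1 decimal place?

4935.6 MiB

41:46 (min:sec) = 2,506 s.
Track A: 22,050 × 2,506 × 1 × 8 = 442,058,400 bytes.
Track B: 22,050 × 2,506 × 4 × 4 = 884,116,800 bytes.
Track C: 384,000 × 2,506 × 4 × 1 = 3,849,216,000 bytes.
Total = 5,175,391,200 bytes = 4935.6 MiB.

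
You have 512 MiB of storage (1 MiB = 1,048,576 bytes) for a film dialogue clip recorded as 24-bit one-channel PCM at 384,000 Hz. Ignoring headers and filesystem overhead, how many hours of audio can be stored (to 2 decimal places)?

Uncompressed byte rate = 384,000 × 3 × 1 = 1,152,000 bytes/s.
Capacity = 512 × 1,048,576 = 536,870,912 bytes.
536,870,912 / 1,152,000 ≈ 466.03 s → 0.13 hours.

0.13 hours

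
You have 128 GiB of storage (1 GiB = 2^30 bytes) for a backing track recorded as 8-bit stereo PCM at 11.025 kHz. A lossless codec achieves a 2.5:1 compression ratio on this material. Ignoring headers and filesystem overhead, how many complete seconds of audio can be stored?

Uncompressed byte rate = 11,025 × 1 × 2 = 22,050 bytes/s.
After 2.5:1 compression, effective rate ≈ 8820 bytes/s.
Capacity = 128 × 1,073,741,824 = 137,438,953,472 bytes.
137,438,953,472 / effective rate ≈ 15582647.79 s → 15,582,647 seconds.

15,582,647 seconds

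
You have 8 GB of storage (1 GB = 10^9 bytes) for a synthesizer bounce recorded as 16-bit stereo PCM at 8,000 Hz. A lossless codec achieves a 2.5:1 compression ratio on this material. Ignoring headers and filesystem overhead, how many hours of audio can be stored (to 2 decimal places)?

173.61 hours

Uncompressed byte rate = 8,000 × 2 × 2 = 32,000 bytes/s.
After 2.5:1 compression, effective rate ≈ 12800 bytes/s.
Capacity = 8 × 1,000,000,000 = 8,000,000,000 bytes.
8,000,000,000 / effective rate ≈ 625000 s → 173.61 hours.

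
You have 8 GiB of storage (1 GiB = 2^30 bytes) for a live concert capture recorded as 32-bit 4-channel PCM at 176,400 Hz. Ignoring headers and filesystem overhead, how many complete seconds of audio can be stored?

3,043 seconds

Uncompressed byte rate = 176,400 × 4 × 4 = 2,822,400 bytes/s.
Capacity = 8 × 1,073,741,824 = 8,589,934,592 bytes.
8,589,934,592 / 2,822,400 ≈ 3043.49 s → 3,043 seconds.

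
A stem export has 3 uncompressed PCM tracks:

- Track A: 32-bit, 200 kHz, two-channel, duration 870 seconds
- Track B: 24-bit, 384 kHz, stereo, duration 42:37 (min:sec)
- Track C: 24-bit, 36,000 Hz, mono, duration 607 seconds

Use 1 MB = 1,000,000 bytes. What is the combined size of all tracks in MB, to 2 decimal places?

Track A: 200,000 × 870 × 4 × 2 = 1,392,000,000 bytes.
Track B: 42:37 (min:sec) = 2,557 s; 384,000 × 2,557 × 3 × 2 = 5,891,328,000 bytes.
Track C: 36,000 × 607 × 3 × 1 = 65,556,000 bytes.
Total = 7,348,884,000 bytes = 7348.88 MB.

7348.88 MB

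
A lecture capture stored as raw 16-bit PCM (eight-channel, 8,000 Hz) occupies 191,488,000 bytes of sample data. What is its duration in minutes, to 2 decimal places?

24.93 minutes

Byte rate = 8,000 × 2 × 8 = 128,000 bytes/s.
Duration = 191,488,000 / 128,000 = 1,496 s.
1,496 s / 60 = 24.93 minutes.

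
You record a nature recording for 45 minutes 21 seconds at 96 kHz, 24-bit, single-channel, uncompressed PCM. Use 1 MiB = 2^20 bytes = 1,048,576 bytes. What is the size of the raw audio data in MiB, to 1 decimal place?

Duration = 45 minutes 21 seconds = 2,721 s.
Bytes = 96,000 samples/s × 2,721 s × 3 bytes/sample × 1 ch = 783,648,000 bytes.
783,648,000 / 1,048,576 = 747.3 MiB.

747.3 MiB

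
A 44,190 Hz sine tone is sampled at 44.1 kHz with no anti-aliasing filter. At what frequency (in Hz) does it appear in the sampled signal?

90 Hz

Nyquist = 44,100/2 = 22,050 Hz; 44,190 Hz exceeds it.
Alias = |44,190 − 1×44,100| = |44,190 − 44,100| = 90 Hz.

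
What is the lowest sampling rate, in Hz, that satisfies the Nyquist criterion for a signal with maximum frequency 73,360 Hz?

146,720 Hz

Minimum sample rate = 2 × 73,360 Hz = 146,720 Hz.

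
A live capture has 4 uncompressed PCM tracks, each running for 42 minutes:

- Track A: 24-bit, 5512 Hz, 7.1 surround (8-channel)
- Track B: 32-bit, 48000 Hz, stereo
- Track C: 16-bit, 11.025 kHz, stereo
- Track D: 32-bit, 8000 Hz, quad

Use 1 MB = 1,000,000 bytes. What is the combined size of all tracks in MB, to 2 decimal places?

42 minutes = 2,520 s.
Track A: 5,512 × 2,520 × 3 × 8 = 333,365,760 bytes.
Track B: 48,000 × 2,520 × 4 × 2 = 967,680,000 bytes.
Track C: 11,025 × 2,520 × 2 × 2 = 111,132,000 bytes.
Track D: 8,000 × 2,520 × 4 × 4 = 322,560,000 bytes.
Total = 1,734,737,760 bytes = 1734.74 MB.

1734.74 MB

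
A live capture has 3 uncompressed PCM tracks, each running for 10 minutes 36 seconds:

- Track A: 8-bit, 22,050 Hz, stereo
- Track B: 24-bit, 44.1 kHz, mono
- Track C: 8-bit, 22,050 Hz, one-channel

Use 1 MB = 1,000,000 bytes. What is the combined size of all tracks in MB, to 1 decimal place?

126.2 MB

10 minutes 36 seconds = 636 s.
Track A: 22,050 × 636 × 1 × 2 = 28,047,600 bytes.
Track B: 44,100 × 636 × 3 × 1 = 84,142,800 bytes.
Track C: 22,050 × 636 × 1 × 1 = 14,023,800 bytes.
Total = 126,214,200 bytes = 126.2 MB.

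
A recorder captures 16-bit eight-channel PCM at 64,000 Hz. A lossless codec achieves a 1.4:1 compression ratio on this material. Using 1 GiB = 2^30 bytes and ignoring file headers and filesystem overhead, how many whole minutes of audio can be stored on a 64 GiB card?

1,565 minutes

Uncompressed byte rate = 64,000 × 2 × 8 = 1,024,000 bytes/s.
After 1.4:1 compression, effective rate ≈ 731428.57 bytes/s.
Capacity = 64 × 1,073,741,824 = 68,719,476,736 bytes.
68,719,476,736 / effective rate ≈ 93952.41 s → 1,565 minutes.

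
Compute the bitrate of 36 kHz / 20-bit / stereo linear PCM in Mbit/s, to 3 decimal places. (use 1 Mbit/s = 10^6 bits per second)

1.440 Mbit/s

Bit rate = 36,000 × 20 × 2 = 1,440,000 bits/s.
= 1.440 Mbit/s.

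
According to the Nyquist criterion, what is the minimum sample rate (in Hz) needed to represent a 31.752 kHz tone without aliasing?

63,504 Hz

Minimum sample rate = 2 × 31,752 Hz = 63,504 Hz.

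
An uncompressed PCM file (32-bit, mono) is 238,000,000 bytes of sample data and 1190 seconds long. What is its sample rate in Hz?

50,000 Hz

Bytes = sample_rate × seconds × bytes_per_sample × channels.
sample_rate = 238,000,000 / (1,190 × 4 × 1) = 238,000,000 / 4,760 = 50,000 Hz.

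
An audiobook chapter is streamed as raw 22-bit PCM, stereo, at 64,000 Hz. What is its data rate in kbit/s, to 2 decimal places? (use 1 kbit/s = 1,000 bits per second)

2816.00 kbit/s

Bit rate = 64,000 × 22 × 2 = 2,816,000 bits/s.
= 2816.00 kbit/s.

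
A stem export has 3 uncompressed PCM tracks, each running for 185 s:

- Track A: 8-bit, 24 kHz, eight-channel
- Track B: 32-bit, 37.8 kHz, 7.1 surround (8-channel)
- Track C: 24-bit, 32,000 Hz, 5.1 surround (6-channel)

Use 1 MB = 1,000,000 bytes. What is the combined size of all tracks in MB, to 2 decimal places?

Track A: 24,000 × 185 × 1 × 8 = 35,520,000 bytes.
Track B: 37,800 × 185 × 4 × 8 = 223,776,000 bytes.
Track C: 32,000 × 185 × 3 × 6 = 106,560,000 bytes.
Total = 365,856,000 bytes = 365.86 MB.

365.86 MB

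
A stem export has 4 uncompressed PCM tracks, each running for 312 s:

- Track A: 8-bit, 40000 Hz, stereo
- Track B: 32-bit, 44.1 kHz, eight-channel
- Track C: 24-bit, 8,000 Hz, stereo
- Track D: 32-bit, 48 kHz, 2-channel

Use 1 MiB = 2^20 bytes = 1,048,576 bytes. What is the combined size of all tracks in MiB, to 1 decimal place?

Track A: 40,000 × 312 × 1 × 2 = 24,960,000 bytes.
Track B: 44,100 × 312 × 4 × 8 = 440,294,400 bytes.
Track C: 8,000 × 312 × 3 × 2 = 14,976,000 bytes.
Track D: 48,000 × 312 × 4 × 2 = 119,808,000 bytes.
Total = 600,038,400 bytes = 572.2 MiB.

572.2 MiB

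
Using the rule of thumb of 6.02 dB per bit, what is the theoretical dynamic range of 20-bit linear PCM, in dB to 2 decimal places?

20 × 6.02 = 120.40 dB.

120.40 dB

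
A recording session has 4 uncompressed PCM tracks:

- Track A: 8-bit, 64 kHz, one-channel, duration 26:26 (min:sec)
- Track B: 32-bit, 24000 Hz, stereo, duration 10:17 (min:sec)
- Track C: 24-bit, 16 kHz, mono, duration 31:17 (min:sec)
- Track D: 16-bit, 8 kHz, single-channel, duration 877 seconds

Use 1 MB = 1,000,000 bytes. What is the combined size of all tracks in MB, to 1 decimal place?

324.1 MB

Track A: 26:26 (min:sec) = 1,586 s; 64,000 × 1,586 × 1 × 1 = 101,504,000 bytes.
Track B: 10:17 (min:sec) = 617 s; 24,000 × 617 × 4 × 2 = 118,464,000 bytes.
Track C: 31:17 (min:sec) = 1,877 s; 16,000 × 1,877 × 3 × 1 = 90,096,000 bytes.
Track D: 8,000 × 877 × 2 × 1 = 14,032,000 bytes.
Total = 324,096,000 bytes = 324.1 MB.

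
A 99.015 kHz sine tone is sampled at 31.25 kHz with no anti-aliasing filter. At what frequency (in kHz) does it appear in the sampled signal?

5.265 kHz

Nyquist = 31,250/2 = 15,625 Hz; 99,015 Hz exceeds it.
Alias = |99,015 − 3×31,250| = |99,015 − 93,750| = 5,265 Hz = 5.265 kHz.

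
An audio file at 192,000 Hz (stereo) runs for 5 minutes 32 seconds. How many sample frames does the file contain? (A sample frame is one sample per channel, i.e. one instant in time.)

63,744,000 sample frames

5 minutes 32 seconds = 332 s.
192,000 samples/s × 332 s = 63,744,000 frames.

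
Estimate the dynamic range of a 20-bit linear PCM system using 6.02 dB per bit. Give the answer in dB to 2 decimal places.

120.40 dB

20 × 6.02 = 120.40 dB.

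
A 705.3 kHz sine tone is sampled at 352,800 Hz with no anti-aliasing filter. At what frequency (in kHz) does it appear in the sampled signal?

0.3 kHz

Nyquist = 352,800/2 = 176,400 Hz; 705,300 Hz exceeds it.
Alias = |705,300 − 2×352,800| = |705,300 − 705,600| = 300 Hz = 0.3 kHz.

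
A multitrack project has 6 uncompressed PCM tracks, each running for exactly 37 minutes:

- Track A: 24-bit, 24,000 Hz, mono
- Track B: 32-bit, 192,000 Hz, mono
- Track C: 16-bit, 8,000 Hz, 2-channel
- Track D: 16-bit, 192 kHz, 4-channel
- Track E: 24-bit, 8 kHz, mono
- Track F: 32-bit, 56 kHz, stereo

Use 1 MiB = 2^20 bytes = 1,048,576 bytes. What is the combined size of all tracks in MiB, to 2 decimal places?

exactly 37 minutes = 2,220 s.
Track A: 24,000 × 2,220 × 3 × 1 = 159,840,000 bytes.
Track B: 192,000 × 2,220 × 4 × 1 = 1,704,960,000 bytes.
Track C: 8,000 × 2,220 × 2 × 2 = 71,040,000 bytes.
Track D: 192,000 × 2,220 × 2 × 4 = 3,409,920,000 bytes.
Track E: 8,000 × 2,220 × 3 × 1 = 53,280,000 bytes.
Track F: 56,000 × 2,220 × 4 × 2 = 994,560,000 bytes.
Total = 6,393,600,000 bytes = 6097.41 MiB.

6097.41 MiB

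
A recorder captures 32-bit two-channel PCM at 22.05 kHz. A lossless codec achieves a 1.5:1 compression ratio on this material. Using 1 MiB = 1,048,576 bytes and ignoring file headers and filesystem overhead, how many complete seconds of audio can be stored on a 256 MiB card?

2,282 seconds

Uncompressed byte rate = 22,050 × 4 × 2 = 176,400 bytes/s.
After 1.5:1 compression, effective rate ≈ 117600 bytes/s.
Capacity = 256 × 1,048,576 = 268,435,456 bytes.
268,435,456 / effective rate ≈ 2282.61 s → 2,282 seconds.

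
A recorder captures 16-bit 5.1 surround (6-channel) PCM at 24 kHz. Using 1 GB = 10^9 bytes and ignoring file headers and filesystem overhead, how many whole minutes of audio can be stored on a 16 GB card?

Uncompressed byte rate = 24,000 × 2 × 6 = 288,000 bytes/s.
Capacity = 16 × 1,000,000,000 = 16,000,000,000 bytes.
16,000,000,000 / 288,000 ≈ 55555.56 s → 925 minutes.

925 minutes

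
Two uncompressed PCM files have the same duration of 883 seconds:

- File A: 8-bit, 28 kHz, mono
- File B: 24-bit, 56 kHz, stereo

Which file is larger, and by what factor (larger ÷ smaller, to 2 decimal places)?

File A: 28,000 × 1 × 1 = 28,000 bytes/s.
File B: 56,000 × 3 × 2 = 336,000 bytes/s.
File B is larger; ratio = 296,688,000 / 24,724,000 = 12.00.

File B, by a factor of 12.00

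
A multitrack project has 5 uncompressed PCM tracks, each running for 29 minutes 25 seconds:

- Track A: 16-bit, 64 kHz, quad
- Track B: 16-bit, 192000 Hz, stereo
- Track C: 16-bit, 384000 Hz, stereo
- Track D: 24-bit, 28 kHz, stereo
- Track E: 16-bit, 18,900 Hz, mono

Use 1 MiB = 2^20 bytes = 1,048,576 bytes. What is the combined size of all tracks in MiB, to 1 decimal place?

5086.4 MiB

29 minutes 25 seconds = 1,765 s.
Track A: 64,000 × 1,765 × 2 × 4 = 903,680,000 bytes.
Track B: 192,000 × 1,765 × 2 × 2 = 1,355,520,000 bytes.
Track C: 384,000 × 1,765 × 2 × 2 = 2,711,040,000 bytes.
Track D: 28,000 × 1,765 × 3 × 2 = 296,520,000 bytes.
Track E: 18,900 × 1,765 × 2 × 1 = 66,717,000 bytes.
Total = 5,333,477,000 bytes = 5086.4 MiB.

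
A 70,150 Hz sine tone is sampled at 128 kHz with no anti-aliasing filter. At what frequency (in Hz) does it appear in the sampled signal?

Nyquist = 128,000/2 = 64,000 Hz; 70,150 Hz exceeds it.
Alias = |70,150 − 1×128,000| = |70,150 − 128,000| = 57,850 Hz.

57,850 Hz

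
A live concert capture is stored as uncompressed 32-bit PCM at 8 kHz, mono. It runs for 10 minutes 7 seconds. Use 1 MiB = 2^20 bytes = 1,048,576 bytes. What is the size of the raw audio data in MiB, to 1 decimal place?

Duration = 10 minutes 7 seconds = 607 s.
Bytes = 8,000 samples/s × 607 s × 4 bytes/sample × 1 ch = 19,424,000 bytes.
19,424,000 / 1,048,576 = 18.5 MiB.

18.5 MiB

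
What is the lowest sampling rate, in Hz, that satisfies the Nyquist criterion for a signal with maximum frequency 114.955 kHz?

229,910 Hz

Minimum sample rate = 2 × 114,955 Hz = 229,910 Hz.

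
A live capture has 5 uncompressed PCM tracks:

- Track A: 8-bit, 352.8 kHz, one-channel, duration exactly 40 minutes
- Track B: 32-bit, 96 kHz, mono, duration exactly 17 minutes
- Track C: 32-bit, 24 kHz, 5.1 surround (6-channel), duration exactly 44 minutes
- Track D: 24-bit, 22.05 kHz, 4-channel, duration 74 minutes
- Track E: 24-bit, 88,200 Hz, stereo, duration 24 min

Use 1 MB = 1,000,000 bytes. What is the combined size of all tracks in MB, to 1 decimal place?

4695.9 MB

Track A: exactly 40 minutes = 2,400 s; 352,800 × 2,400 × 1 × 1 = 846,720,000 bytes.
Track B: exactly 17 minutes = 1,020 s; 96,000 × 1,020 × 4 × 1 = 391,680,000 bytes.
Track C: exactly 44 minutes = 2,640 s; 24,000 × 2,640 × 4 × 6 = 1,520,640,000 bytes.
Track D: 74 minutes = 4,440 s; 22,050 × 4,440 × 3 × 4 = 1,174,824,000 bytes.
Track E: 24 min = 1,440 s; 88,200 × 1,440 × 3 × 2 = 762,048,000 bytes.
Total = 4,695,912,000 bytes = 4695.9 MB.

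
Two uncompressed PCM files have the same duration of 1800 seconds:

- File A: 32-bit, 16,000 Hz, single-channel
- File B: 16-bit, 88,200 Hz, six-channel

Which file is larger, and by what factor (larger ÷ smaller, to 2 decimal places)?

File A: 16,000 × 4 × 1 = 64,000 bytes/s.
File B: 88,200 × 2 × 6 = 1,058,400 bytes/s.
File B is larger; ratio = 1,905,120,000 / 115,200,000 = 16.54.

File B, by a factor of 16.54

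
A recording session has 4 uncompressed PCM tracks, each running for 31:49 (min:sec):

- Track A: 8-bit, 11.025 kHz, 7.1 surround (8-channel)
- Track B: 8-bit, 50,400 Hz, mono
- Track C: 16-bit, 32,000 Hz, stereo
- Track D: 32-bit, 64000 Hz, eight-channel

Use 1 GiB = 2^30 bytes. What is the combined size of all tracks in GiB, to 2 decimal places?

4.12 GiB

31:49 (min:sec) = 1,909 s.
Track A: 11,025 × 1,909 × 1 × 8 = 168,373,800 bytes.
Track B: 50,400 × 1,909 × 1 × 1 = 96,213,600 bytes.
Track C: 32,000 × 1,909 × 2 × 2 = 244,352,000 bytes.
Track D: 64,000 × 1,909 × 4 × 8 = 3,909,632,000 bytes.
Total = 4,418,571,400 bytes = 4.12 GiB.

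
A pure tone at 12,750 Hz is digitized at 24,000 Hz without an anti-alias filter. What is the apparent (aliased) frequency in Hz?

Nyquist = 24,000/2 = 12,000 Hz; 12,750 Hz exceeds it.
Alias = |12,750 − 1×24,000| = |12,750 − 24,000| = 11,250 Hz.

11,250 Hz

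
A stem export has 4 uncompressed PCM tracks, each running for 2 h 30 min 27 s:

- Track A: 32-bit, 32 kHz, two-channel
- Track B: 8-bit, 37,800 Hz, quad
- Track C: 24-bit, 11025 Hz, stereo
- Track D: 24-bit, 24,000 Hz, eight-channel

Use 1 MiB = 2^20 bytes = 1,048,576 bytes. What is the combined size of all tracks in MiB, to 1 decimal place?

9033.7 MiB

2 h 30 min 27 s = 9,027 s.
Track A: 32,000 × 9,027 × 4 × 2 = 2,310,912,000 bytes.
Track B: 37,800 × 9,027 × 1 × 4 = 1,364,882,400 bytes.
Track C: 11,025 × 9,027 × 3 × 2 = 597,136,050 bytes.
Track D: 24,000 × 9,027 × 3 × 8 = 5,199,552,000 bytes.
Total = 9,472,482,450 bytes = 9033.7 MiB.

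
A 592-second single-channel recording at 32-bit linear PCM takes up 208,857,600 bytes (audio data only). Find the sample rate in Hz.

Bytes = sample_rate × seconds × bytes_per_sample × channels.
sample_rate = 208,857,600 / (592 × 4 × 1) = 208,857,600 / 2,368 = 88,200 Hz.

88,200 Hz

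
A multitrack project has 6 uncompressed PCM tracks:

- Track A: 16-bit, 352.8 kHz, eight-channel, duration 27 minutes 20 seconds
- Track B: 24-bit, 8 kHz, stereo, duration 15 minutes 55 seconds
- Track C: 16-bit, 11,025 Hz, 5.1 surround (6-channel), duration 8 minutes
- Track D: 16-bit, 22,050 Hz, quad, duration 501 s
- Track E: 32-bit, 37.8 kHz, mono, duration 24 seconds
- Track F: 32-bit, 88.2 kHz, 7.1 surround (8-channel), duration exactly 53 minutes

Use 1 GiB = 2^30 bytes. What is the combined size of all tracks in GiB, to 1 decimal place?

Track A: 27 minutes 20 seconds = 1,640 s; 352,800 × 1,640 × 2 × 8 = 9,257,472,000 bytes.
Track B: 15 minutes 55 seconds = 955 s; 8,000 × 955 × 3 × 2 = 45,840,000 bytes.
Track C: 8 minutes = 480 s; 11,025 × 480 × 2 × 6 = 63,504,000 bytes.
Track D: 22,050 × 501 × 2 × 4 = 88,376,400 bytes.
Track E: 37,800 × 24 × 4 × 1 = 3,628,800 bytes.
Track F: exactly 53 minutes = 3,180 s; 88,200 × 3,180 × 4 × 8 = 8,975,232,000 bytes.
Total = 18,434,053,200 bytes = 17.2 GiB.

17.2 GiB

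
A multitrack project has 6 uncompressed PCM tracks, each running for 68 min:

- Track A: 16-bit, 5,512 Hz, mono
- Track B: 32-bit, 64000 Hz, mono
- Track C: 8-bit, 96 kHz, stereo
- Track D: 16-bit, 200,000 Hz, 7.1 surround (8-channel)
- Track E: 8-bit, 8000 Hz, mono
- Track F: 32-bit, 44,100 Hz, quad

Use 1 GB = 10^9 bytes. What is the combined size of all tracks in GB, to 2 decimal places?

68 min = 4,080 s.
Track A: 5,512 × 4,080 × 2 × 1 = 44,977,920 bytes.
Track B: 64,000 × 4,080 × 4 × 1 = 1,044,480,000 bytes.
Track C: 96,000 × 4,080 × 1 × 2 = 783,360,000 bytes.
Track D: 200,000 × 4,080 × 2 × 8 = 13,056,000,000 bytes.
Track E: 8,000 × 4,080 × 1 × 1 = 32,640,000 bytes.
Track F: 44,100 × 4,080 × 4 × 4 = 2,878,848,000 bytes.
Total = 17,840,305,920 bytes = 17.84 GB.

17.84 GB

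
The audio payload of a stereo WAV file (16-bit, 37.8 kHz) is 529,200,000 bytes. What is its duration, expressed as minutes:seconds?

Byte rate = 37,800 × 2 × 2 = 151,200 bytes/s.
Duration = 529,200,000 / 151,200 = 3,500 s.
3,500 s = 58:20.

58:20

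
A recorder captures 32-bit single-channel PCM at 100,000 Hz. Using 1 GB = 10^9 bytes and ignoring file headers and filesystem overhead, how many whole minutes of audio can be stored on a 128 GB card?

Uncompressed byte rate = 100,000 × 4 × 1 = 400,000 bytes/s.
Capacity = 128 × 1,000,000,000 = 128,000,000,000 bytes.
128,000,000,000 / 400,000 ≈ 320000 s → 5,333 minutes.

5,333 minutes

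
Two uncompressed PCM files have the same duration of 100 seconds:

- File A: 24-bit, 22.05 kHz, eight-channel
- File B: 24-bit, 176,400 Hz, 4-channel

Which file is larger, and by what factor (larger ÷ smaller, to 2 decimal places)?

File A: 22,050 × 3 × 8 = 529,200 bytes/s.
File B: 176,400 × 3 × 4 = 2,116,800 bytes/s.
File B is larger; ratio = 211,680,000 / 52,920,000 = 4.00.

File B, by a factor of 4.00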